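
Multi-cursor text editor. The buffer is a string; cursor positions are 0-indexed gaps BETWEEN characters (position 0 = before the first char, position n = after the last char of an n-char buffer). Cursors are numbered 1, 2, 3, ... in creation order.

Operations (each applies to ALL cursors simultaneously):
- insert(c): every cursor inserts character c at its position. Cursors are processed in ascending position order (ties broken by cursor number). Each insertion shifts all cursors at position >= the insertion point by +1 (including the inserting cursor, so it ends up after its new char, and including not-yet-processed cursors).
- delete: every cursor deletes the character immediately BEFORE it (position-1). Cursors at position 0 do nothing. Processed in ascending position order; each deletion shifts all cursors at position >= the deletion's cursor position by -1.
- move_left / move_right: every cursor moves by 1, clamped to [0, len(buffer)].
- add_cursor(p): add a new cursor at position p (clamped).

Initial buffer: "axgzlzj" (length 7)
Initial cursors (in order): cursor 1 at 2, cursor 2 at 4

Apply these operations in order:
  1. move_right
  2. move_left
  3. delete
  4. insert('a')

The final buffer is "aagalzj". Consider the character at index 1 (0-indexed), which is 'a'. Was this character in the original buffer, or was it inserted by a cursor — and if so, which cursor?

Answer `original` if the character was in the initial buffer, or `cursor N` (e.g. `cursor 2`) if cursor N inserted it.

Answer: cursor 1

Derivation:
After op 1 (move_right): buffer="axgzlzj" (len 7), cursors c1@3 c2@5, authorship .......
After op 2 (move_left): buffer="axgzlzj" (len 7), cursors c1@2 c2@4, authorship .......
After op 3 (delete): buffer="aglzj" (len 5), cursors c1@1 c2@2, authorship .....
After op 4 (insert('a')): buffer="aagalzj" (len 7), cursors c1@2 c2@4, authorship .1.2...
Authorship (.=original, N=cursor N): . 1 . 2 . . .
Index 1: author = 1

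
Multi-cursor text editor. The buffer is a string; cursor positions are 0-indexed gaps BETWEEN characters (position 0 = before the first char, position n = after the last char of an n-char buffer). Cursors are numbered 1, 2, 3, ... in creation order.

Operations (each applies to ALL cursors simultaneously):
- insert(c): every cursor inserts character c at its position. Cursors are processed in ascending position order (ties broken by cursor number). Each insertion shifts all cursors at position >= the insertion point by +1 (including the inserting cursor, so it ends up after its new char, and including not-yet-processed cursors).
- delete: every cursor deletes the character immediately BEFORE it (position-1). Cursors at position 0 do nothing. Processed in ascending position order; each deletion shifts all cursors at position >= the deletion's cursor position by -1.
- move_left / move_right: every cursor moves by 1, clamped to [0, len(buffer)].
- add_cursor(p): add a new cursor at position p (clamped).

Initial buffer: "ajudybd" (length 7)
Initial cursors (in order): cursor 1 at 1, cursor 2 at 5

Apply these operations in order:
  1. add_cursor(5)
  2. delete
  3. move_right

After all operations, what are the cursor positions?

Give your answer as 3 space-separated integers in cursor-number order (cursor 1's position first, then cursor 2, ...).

After op 1 (add_cursor(5)): buffer="ajudybd" (len 7), cursors c1@1 c2@5 c3@5, authorship .......
After op 2 (delete): buffer="jubd" (len 4), cursors c1@0 c2@2 c3@2, authorship ....
After op 3 (move_right): buffer="jubd" (len 4), cursors c1@1 c2@3 c3@3, authorship ....

Answer: 1 3 3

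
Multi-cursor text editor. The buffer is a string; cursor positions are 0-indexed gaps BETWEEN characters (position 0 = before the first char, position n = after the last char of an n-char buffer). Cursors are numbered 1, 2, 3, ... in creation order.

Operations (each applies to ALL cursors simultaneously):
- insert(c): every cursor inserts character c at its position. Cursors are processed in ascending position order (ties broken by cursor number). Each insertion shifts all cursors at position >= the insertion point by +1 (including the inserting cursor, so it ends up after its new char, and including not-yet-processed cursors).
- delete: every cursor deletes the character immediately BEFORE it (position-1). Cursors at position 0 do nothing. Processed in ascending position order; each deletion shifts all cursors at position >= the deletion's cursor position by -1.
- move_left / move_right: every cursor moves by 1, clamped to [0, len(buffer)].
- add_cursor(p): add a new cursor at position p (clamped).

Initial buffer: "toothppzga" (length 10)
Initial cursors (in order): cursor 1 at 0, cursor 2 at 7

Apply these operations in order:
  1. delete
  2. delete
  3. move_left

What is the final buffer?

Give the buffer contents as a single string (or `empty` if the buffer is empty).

After op 1 (delete): buffer="toothpzga" (len 9), cursors c1@0 c2@6, authorship .........
After op 2 (delete): buffer="toothzga" (len 8), cursors c1@0 c2@5, authorship ........
After op 3 (move_left): buffer="toothzga" (len 8), cursors c1@0 c2@4, authorship ........

Answer: toothzga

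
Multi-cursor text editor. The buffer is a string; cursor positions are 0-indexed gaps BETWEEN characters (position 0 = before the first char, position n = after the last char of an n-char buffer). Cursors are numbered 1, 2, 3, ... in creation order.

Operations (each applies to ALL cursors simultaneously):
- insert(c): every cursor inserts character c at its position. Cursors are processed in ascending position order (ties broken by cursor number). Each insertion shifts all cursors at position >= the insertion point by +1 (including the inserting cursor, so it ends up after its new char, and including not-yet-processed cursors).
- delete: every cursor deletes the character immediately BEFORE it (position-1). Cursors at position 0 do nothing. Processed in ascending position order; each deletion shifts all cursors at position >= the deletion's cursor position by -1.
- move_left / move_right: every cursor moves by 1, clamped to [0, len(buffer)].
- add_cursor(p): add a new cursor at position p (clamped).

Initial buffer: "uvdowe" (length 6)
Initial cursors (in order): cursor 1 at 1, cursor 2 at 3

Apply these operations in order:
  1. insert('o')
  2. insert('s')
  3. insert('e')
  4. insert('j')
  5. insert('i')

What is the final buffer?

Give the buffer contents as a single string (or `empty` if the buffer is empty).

After op 1 (insert('o')): buffer="uovdoowe" (len 8), cursors c1@2 c2@5, authorship .1..2...
After op 2 (insert('s')): buffer="uosvdosowe" (len 10), cursors c1@3 c2@7, authorship .11..22...
After op 3 (insert('e')): buffer="uosevdoseowe" (len 12), cursors c1@4 c2@9, authorship .111..222...
After op 4 (insert('j')): buffer="uosejvdosejowe" (len 14), cursors c1@5 c2@11, authorship .1111..2222...
After op 5 (insert('i')): buffer="uosejivdosejiowe" (len 16), cursors c1@6 c2@13, authorship .11111..22222...

Answer: uosejivdosejiowe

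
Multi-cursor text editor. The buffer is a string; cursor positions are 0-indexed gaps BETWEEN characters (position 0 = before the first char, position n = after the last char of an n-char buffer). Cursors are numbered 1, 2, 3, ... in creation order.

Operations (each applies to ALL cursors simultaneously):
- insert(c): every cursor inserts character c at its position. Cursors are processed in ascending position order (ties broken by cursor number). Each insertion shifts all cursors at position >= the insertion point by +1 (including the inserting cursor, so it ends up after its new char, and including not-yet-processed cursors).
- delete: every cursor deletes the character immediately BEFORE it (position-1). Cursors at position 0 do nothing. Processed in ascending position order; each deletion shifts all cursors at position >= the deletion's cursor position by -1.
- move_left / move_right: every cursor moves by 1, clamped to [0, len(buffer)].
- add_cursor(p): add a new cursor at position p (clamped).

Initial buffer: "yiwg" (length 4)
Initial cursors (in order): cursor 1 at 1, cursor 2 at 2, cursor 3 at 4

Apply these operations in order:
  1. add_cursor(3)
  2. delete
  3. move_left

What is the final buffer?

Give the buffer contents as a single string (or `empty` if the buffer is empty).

Answer: empty

Derivation:
After op 1 (add_cursor(3)): buffer="yiwg" (len 4), cursors c1@1 c2@2 c4@3 c3@4, authorship ....
After op 2 (delete): buffer="" (len 0), cursors c1@0 c2@0 c3@0 c4@0, authorship 
After op 3 (move_left): buffer="" (len 0), cursors c1@0 c2@0 c3@0 c4@0, authorship 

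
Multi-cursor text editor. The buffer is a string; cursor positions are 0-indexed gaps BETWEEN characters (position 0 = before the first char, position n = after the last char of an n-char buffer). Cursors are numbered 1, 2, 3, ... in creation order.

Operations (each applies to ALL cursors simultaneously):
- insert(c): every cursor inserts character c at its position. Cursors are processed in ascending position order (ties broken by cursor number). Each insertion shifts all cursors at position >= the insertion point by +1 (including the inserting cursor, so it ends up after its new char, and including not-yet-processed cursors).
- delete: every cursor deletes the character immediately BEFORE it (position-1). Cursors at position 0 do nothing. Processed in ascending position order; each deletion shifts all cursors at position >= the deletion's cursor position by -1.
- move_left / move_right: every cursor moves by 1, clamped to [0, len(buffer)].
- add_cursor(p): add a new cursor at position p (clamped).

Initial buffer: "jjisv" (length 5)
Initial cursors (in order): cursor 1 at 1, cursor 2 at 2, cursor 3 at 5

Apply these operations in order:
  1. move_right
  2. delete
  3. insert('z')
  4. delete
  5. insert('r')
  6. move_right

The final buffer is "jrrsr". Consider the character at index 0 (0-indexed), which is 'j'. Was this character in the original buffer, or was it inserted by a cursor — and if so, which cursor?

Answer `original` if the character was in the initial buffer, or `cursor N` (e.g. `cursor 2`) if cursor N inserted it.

Answer: original

Derivation:
After op 1 (move_right): buffer="jjisv" (len 5), cursors c1@2 c2@3 c3@5, authorship .....
After op 2 (delete): buffer="js" (len 2), cursors c1@1 c2@1 c3@2, authorship ..
After op 3 (insert('z')): buffer="jzzsz" (len 5), cursors c1@3 c2@3 c3@5, authorship .12.3
After op 4 (delete): buffer="js" (len 2), cursors c1@1 c2@1 c3@2, authorship ..
After op 5 (insert('r')): buffer="jrrsr" (len 5), cursors c1@3 c2@3 c3@5, authorship .12.3
After op 6 (move_right): buffer="jrrsr" (len 5), cursors c1@4 c2@4 c3@5, authorship .12.3
Authorship (.=original, N=cursor N): . 1 2 . 3
Index 0: author = original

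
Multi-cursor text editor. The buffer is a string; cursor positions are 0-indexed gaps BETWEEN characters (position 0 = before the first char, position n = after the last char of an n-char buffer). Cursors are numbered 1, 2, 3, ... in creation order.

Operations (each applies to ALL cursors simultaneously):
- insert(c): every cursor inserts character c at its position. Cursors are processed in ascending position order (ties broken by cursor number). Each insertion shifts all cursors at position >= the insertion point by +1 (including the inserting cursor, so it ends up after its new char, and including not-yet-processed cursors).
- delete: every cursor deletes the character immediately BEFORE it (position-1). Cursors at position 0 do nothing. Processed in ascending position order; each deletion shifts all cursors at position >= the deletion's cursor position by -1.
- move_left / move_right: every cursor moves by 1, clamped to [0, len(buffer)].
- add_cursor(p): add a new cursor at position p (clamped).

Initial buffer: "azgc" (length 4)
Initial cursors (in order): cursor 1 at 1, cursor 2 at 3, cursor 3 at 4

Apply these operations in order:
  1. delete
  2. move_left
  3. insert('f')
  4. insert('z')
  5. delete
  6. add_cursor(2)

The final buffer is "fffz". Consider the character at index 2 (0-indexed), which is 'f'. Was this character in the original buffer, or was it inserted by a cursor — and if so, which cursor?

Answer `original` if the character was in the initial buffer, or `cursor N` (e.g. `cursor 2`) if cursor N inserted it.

After op 1 (delete): buffer="z" (len 1), cursors c1@0 c2@1 c3@1, authorship .
After op 2 (move_left): buffer="z" (len 1), cursors c1@0 c2@0 c3@0, authorship .
After op 3 (insert('f')): buffer="fffz" (len 4), cursors c1@3 c2@3 c3@3, authorship 123.
After op 4 (insert('z')): buffer="fffzzzz" (len 7), cursors c1@6 c2@6 c3@6, authorship 123123.
After op 5 (delete): buffer="fffz" (len 4), cursors c1@3 c2@3 c3@3, authorship 123.
After op 6 (add_cursor(2)): buffer="fffz" (len 4), cursors c4@2 c1@3 c2@3 c3@3, authorship 123.
Authorship (.=original, N=cursor N): 1 2 3 .
Index 2: author = 3

Answer: cursor 3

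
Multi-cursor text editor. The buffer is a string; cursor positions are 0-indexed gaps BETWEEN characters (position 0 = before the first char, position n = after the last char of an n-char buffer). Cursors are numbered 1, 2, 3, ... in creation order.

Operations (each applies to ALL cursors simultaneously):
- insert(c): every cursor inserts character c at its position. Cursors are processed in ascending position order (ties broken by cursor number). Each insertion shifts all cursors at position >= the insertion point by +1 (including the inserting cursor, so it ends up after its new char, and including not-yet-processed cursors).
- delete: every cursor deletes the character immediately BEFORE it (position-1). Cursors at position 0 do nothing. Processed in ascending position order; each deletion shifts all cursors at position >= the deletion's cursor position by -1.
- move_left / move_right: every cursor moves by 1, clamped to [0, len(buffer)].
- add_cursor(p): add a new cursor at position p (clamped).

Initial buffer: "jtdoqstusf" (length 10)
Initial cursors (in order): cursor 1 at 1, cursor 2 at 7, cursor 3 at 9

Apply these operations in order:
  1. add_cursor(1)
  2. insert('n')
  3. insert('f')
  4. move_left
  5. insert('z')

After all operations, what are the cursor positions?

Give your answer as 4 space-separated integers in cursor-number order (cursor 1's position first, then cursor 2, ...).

After op 1 (add_cursor(1)): buffer="jtdoqstusf" (len 10), cursors c1@1 c4@1 c2@7 c3@9, authorship ..........
After op 2 (insert('n')): buffer="jnntdoqstnusnf" (len 14), cursors c1@3 c4@3 c2@10 c3@13, authorship .14......2..3.
After op 3 (insert('f')): buffer="jnnfftdoqstnfusnff" (len 18), cursors c1@5 c4@5 c2@13 c3@17, authorship .1414......22..33.
After op 4 (move_left): buffer="jnnfftdoqstnfusnff" (len 18), cursors c1@4 c4@4 c2@12 c3@16, authorship .1414......22..33.
After op 5 (insert('z')): buffer="jnnfzzftdoqstnzfusnzff" (len 22), cursors c1@6 c4@6 c2@15 c3@20, authorship .141144......222..333.

Answer: 6 15 20 6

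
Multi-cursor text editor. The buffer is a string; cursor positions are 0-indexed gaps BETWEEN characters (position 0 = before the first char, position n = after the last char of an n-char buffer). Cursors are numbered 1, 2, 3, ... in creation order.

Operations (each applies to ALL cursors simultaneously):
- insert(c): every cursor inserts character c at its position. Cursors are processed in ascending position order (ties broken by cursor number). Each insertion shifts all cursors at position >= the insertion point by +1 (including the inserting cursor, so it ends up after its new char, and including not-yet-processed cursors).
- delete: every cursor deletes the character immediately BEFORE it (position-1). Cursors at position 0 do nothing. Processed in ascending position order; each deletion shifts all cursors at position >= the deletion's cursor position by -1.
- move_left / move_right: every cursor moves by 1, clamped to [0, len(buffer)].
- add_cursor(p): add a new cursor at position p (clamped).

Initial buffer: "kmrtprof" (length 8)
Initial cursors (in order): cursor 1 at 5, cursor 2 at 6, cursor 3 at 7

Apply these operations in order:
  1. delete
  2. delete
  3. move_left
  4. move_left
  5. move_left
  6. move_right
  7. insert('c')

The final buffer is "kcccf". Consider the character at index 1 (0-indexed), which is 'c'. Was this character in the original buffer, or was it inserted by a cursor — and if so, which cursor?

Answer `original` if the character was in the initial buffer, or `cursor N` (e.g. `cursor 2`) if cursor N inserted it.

Answer: cursor 1

Derivation:
After op 1 (delete): buffer="kmrtf" (len 5), cursors c1@4 c2@4 c3@4, authorship .....
After op 2 (delete): buffer="kf" (len 2), cursors c1@1 c2@1 c3@1, authorship ..
After op 3 (move_left): buffer="kf" (len 2), cursors c1@0 c2@0 c3@0, authorship ..
After op 4 (move_left): buffer="kf" (len 2), cursors c1@0 c2@0 c3@0, authorship ..
After op 5 (move_left): buffer="kf" (len 2), cursors c1@0 c2@0 c3@0, authorship ..
After op 6 (move_right): buffer="kf" (len 2), cursors c1@1 c2@1 c3@1, authorship ..
After op 7 (insert('c')): buffer="kcccf" (len 5), cursors c1@4 c2@4 c3@4, authorship .123.
Authorship (.=original, N=cursor N): . 1 2 3 .
Index 1: author = 1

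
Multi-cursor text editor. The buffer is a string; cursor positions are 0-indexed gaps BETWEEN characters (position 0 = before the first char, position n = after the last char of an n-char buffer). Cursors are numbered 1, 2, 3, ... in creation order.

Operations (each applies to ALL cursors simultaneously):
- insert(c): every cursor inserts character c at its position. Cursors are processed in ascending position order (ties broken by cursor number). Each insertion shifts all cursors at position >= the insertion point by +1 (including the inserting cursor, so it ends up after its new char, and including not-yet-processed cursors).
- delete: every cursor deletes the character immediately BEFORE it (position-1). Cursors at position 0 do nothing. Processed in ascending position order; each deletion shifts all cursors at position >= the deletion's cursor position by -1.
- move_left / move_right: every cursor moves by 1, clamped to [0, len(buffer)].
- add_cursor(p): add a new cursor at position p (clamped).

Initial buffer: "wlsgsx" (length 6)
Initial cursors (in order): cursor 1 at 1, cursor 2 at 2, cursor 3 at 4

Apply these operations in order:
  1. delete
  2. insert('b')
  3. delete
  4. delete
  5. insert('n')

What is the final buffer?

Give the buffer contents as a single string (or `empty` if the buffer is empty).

After op 1 (delete): buffer="ssx" (len 3), cursors c1@0 c2@0 c3@1, authorship ...
After op 2 (insert('b')): buffer="bbsbsx" (len 6), cursors c1@2 c2@2 c3@4, authorship 12.3..
After op 3 (delete): buffer="ssx" (len 3), cursors c1@0 c2@0 c3@1, authorship ...
After op 4 (delete): buffer="sx" (len 2), cursors c1@0 c2@0 c3@0, authorship ..
After op 5 (insert('n')): buffer="nnnsx" (len 5), cursors c1@3 c2@3 c3@3, authorship 123..

Answer: nnnsx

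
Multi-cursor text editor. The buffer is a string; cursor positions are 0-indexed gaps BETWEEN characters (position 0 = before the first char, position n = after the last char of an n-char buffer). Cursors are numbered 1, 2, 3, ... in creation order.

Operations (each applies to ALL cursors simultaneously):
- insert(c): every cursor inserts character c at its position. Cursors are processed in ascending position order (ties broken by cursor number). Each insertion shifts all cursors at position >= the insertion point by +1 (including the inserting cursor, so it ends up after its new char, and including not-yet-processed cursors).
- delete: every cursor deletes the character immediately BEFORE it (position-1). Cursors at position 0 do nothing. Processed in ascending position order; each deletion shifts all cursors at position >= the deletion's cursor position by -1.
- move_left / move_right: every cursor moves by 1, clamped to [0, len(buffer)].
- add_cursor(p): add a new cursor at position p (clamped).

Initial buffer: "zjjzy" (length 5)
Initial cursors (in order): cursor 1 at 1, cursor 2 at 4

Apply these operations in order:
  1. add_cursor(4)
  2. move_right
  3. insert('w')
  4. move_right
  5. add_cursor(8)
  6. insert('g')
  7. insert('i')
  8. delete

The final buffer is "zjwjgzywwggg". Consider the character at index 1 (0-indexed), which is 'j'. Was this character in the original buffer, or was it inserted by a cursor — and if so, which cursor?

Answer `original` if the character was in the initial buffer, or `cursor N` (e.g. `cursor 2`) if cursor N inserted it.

Answer: original

Derivation:
After op 1 (add_cursor(4)): buffer="zjjzy" (len 5), cursors c1@1 c2@4 c3@4, authorship .....
After op 2 (move_right): buffer="zjjzy" (len 5), cursors c1@2 c2@5 c3@5, authorship .....
After op 3 (insert('w')): buffer="zjwjzyww" (len 8), cursors c1@3 c2@8 c3@8, authorship ..1...23
After op 4 (move_right): buffer="zjwjzyww" (len 8), cursors c1@4 c2@8 c3@8, authorship ..1...23
After op 5 (add_cursor(8)): buffer="zjwjzyww" (len 8), cursors c1@4 c2@8 c3@8 c4@8, authorship ..1...23
After op 6 (insert('g')): buffer="zjwjgzywwggg" (len 12), cursors c1@5 c2@12 c3@12 c4@12, authorship ..1.1..23234
After op 7 (insert('i')): buffer="zjwjgizywwgggiii" (len 16), cursors c1@6 c2@16 c3@16 c4@16, authorship ..1.11..23234234
After op 8 (delete): buffer="zjwjgzywwggg" (len 12), cursors c1@5 c2@12 c3@12 c4@12, authorship ..1.1..23234
Authorship (.=original, N=cursor N): . . 1 . 1 . . 2 3 2 3 4
Index 1: author = original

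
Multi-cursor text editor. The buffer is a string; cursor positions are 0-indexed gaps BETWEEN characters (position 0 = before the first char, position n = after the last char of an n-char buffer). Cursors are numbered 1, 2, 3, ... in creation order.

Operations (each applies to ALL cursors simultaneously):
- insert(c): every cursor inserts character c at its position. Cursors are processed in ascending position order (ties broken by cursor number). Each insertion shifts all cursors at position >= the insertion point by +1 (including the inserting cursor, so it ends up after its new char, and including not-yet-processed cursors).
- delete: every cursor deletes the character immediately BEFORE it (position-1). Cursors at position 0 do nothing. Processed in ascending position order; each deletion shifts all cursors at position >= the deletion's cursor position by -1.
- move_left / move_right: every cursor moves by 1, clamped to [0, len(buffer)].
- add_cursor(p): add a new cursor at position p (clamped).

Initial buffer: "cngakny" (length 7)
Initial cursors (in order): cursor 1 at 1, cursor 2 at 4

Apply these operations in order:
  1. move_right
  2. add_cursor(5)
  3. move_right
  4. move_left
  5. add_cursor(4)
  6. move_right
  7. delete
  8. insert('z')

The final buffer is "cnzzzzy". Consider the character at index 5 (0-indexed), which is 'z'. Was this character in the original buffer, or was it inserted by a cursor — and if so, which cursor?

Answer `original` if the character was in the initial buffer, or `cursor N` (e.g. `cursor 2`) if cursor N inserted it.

Answer: cursor 4

Derivation:
After op 1 (move_right): buffer="cngakny" (len 7), cursors c1@2 c2@5, authorship .......
After op 2 (add_cursor(5)): buffer="cngakny" (len 7), cursors c1@2 c2@5 c3@5, authorship .......
After op 3 (move_right): buffer="cngakny" (len 7), cursors c1@3 c2@6 c3@6, authorship .......
After op 4 (move_left): buffer="cngakny" (len 7), cursors c1@2 c2@5 c3@5, authorship .......
After op 5 (add_cursor(4)): buffer="cngakny" (len 7), cursors c1@2 c4@4 c2@5 c3@5, authorship .......
After op 6 (move_right): buffer="cngakny" (len 7), cursors c1@3 c4@5 c2@6 c3@6, authorship .......
After op 7 (delete): buffer="cny" (len 3), cursors c1@2 c2@2 c3@2 c4@2, authorship ...
After op 8 (insert('z')): buffer="cnzzzzy" (len 7), cursors c1@6 c2@6 c3@6 c4@6, authorship ..1234.
Authorship (.=original, N=cursor N): . . 1 2 3 4 .
Index 5: author = 4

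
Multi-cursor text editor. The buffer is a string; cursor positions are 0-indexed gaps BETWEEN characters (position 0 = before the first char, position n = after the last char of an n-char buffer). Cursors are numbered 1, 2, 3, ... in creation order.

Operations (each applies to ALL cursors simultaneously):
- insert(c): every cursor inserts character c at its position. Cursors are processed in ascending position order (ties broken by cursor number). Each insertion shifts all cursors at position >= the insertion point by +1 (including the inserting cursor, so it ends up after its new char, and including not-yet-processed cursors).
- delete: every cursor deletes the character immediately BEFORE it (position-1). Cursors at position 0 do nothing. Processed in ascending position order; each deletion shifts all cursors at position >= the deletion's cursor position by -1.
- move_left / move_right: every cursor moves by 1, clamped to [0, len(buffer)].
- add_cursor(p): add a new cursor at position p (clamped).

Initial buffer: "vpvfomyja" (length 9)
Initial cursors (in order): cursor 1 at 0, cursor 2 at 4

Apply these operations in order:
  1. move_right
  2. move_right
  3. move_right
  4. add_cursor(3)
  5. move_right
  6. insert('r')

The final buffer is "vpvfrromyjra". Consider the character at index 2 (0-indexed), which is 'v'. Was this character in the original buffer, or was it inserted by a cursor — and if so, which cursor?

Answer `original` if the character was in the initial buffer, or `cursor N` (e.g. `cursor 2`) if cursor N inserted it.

After op 1 (move_right): buffer="vpvfomyja" (len 9), cursors c1@1 c2@5, authorship .........
After op 2 (move_right): buffer="vpvfomyja" (len 9), cursors c1@2 c2@6, authorship .........
After op 3 (move_right): buffer="vpvfomyja" (len 9), cursors c1@3 c2@7, authorship .........
After op 4 (add_cursor(3)): buffer="vpvfomyja" (len 9), cursors c1@3 c3@3 c2@7, authorship .........
After op 5 (move_right): buffer="vpvfomyja" (len 9), cursors c1@4 c3@4 c2@8, authorship .........
After op 6 (insert('r')): buffer="vpvfrromyjra" (len 12), cursors c1@6 c3@6 c2@11, authorship ....13....2.
Authorship (.=original, N=cursor N): . . . . 1 3 . . . . 2 .
Index 2: author = original

Answer: original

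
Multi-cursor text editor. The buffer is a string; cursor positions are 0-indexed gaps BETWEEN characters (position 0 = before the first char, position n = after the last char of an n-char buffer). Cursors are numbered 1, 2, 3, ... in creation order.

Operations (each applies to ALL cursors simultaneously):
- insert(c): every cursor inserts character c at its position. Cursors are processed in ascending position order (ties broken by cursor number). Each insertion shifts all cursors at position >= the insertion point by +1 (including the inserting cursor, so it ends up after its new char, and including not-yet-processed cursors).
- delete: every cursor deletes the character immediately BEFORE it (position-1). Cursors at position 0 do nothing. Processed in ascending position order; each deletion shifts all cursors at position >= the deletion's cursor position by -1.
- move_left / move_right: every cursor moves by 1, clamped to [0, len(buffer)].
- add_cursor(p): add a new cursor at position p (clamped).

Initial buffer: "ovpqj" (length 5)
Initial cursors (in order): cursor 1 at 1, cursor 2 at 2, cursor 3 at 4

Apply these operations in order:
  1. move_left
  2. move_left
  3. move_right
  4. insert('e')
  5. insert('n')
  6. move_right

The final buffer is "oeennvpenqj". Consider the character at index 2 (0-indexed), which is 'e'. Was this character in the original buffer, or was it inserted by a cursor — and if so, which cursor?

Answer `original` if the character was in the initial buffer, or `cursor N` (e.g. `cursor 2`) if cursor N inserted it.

After op 1 (move_left): buffer="ovpqj" (len 5), cursors c1@0 c2@1 c3@3, authorship .....
After op 2 (move_left): buffer="ovpqj" (len 5), cursors c1@0 c2@0 c3@2, authorship .....
After op 3 (move_right): buffer="ovpqj" (len 5), cursors c1@1 c2@1 c3@3, authorship .....
After op 4 (insert('e')): buffer="oeevpeqj" (len 8), cursors c1@3 c2@3 c3@6, authorship .12..3..
After op 5 (insert('n')): buffer="oeennvpenqj" (len 11), cursors c1@5 c2@5 c3@9, authorship .1212..33..
After op 6 (move_right): buffer="oeennvpenqj" (len 11), cursors c1@6 c2@6 c3@10, authorship .1212..33..
Authorship (.=original, N=cursor N): . 1 2 1 2 . . 3 3 . .
Index 2: author = 2

Answer: cursor 2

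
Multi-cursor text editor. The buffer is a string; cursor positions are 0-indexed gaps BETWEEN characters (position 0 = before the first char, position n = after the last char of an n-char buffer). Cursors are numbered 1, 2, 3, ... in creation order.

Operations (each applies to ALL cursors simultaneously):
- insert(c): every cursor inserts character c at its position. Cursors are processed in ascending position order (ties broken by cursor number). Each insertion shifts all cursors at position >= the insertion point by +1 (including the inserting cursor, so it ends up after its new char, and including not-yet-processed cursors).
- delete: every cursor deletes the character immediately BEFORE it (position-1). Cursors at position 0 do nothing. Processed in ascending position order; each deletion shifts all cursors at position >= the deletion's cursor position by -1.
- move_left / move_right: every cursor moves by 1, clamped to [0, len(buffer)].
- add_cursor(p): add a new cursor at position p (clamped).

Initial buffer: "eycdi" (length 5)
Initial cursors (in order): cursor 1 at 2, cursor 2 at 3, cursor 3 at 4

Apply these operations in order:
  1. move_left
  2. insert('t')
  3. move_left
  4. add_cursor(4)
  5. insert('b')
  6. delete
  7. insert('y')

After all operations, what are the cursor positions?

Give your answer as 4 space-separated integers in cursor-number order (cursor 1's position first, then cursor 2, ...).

Answer: 2 5 9 7

Derivation:
After op 1 (move_left): buffer="eycdi" (len 5), cursors c1@1 c2@2 c3@3, authorship .....
After op 2 (insert('t')): buffer="etytctdi" (len 8), cursors c1@2 c2@4 c3@6, authorship .1.2.3..
After op 3 (move_left): buffer="etytctdi" (len 8), cursors c1@1 c2@3 c3@5, authorship .1.2.3..
After op 4 (add_cursor(4)): buffer="etytctdi" (len 8), cursors c1@1 c2@3 c4@4 c3@5, authorship .1.2.3..
After op 5 (insert('b')): buffer="ebtybtbcbtdi" (len 12), cursors c1@2 c2@5 c4@7 c3@9, authorship .11.224.33..
After op 6 (delete): buffer="etytctdi" (len 8), cursors c1@1 c2@3 c4@4 c3@5, authorship .1.2.3..
After op 7 (insert('y')): buffer="eytyytycytdi" (len 12), cursors c1@2 c2@5 c4@7 c3@9, authorship .11.224.33..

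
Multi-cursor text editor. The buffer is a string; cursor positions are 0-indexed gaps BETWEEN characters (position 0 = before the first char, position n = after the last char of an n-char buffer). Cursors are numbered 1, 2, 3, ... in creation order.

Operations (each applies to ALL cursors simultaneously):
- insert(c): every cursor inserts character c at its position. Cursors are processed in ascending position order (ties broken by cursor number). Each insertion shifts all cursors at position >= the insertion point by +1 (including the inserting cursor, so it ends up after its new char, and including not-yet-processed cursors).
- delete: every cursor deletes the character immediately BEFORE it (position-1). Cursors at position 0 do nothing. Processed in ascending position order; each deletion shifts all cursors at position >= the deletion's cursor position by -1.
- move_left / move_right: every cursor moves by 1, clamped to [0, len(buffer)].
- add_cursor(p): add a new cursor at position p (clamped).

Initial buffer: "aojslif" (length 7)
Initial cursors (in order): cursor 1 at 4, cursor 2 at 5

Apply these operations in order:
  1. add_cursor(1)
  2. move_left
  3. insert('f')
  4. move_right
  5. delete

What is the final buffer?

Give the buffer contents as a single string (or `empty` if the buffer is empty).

Answer: fojffif

Derivation:
After op 1 (add_cursor(1)): buffer="aojslif" (len 7), cursors c3@1 c1@4 c2@5, authorship .......
After op 2 (move_left): buffer="aojslif" (len 7), cursors c3@0 c1@3 c2@4, authorship .......
After op 3 (insert('f')): buffer="faojfsflif" (len 10), cursors c3@1 c1@5 c2@7, authorship 3...1.2...
After op 4 (move_right): buffer="faojfsflif" (len 10), cursors c3@2 c1@6 c2@8, authorship 3...1.2...
After op 5 (delete): buffer="fojffif" (len 7), cursors c3@1 c1@4 c2@5, authorship 3..12..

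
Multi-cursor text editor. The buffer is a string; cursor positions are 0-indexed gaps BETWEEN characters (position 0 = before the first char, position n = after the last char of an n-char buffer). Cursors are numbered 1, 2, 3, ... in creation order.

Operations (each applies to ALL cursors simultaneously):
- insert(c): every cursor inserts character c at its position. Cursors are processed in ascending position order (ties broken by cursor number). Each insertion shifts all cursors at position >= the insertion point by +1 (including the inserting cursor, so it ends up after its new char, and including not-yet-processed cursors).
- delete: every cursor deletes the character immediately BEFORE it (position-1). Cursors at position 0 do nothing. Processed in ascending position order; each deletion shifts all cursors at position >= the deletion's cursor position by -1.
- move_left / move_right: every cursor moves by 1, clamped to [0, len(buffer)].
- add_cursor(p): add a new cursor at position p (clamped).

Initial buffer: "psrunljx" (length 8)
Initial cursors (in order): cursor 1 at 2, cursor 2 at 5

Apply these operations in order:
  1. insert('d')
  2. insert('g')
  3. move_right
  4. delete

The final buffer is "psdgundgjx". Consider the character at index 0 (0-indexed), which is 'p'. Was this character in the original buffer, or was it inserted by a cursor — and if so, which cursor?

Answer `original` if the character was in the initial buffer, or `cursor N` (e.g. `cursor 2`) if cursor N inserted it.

After op 1 (insert('d')): buffer="psdrundljx" (len 10), cursors c1@3 c2@7, authorship ..1...2...
After op 2 (insert('g')): buffer="psdgrundgljx" (len 12), cursors c1@4 c2@9, authorship ..11...22...
After op 3 (move_right): buffer="psdgrundgljx" (len 12), cursors c1@5 c2@10, authorship ..11...22...
After op 4 (delete): buffer="psdgundgjx" (len 10), cursors c1@4 c2@8, authorship ..11..22..
Authorship (.=original, N=cursor N): . . 1 1 . . 2 2 . .
Index 0: author = original

Answer: original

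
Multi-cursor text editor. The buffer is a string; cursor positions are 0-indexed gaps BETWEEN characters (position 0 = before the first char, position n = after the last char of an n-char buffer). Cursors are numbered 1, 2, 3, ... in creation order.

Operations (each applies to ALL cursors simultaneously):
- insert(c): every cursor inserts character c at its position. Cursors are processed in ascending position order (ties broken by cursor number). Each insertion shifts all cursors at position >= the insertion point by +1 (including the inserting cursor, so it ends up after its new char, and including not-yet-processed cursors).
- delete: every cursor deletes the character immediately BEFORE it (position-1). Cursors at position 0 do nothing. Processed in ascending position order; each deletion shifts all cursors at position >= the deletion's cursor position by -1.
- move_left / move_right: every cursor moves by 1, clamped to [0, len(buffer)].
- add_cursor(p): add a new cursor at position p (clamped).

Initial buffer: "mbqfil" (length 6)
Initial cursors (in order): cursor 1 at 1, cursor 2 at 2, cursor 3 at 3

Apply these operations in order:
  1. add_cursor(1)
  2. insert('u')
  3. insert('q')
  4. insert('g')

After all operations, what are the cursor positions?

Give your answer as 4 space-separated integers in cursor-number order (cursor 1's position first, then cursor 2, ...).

After op 1 (add_cursor(1)): buffer="mbqfil" (len 6), cursors c1@1 c4@1 c2@2 c3@3, authorship ......
After op 2 (insert('u')): buffer="muubuqufil" (len 10), cursors c1@3 c4@3 c2@5 c3@7, authorship .14.2.3...
After op 3 (insert('q')): buffer="muuqqbuqquqfil" (len 14), cursors c1@5 c4@5 c2@8 c3@11, authorship .1414.22.33...
After op 4 (insert('g')): buffer="muuqqggbuqgquqgfil" (len 18), cursors c1@7 c4@7 c2@11 c3@15, authorship .141414.222.333...

Answer: 7 11 15 7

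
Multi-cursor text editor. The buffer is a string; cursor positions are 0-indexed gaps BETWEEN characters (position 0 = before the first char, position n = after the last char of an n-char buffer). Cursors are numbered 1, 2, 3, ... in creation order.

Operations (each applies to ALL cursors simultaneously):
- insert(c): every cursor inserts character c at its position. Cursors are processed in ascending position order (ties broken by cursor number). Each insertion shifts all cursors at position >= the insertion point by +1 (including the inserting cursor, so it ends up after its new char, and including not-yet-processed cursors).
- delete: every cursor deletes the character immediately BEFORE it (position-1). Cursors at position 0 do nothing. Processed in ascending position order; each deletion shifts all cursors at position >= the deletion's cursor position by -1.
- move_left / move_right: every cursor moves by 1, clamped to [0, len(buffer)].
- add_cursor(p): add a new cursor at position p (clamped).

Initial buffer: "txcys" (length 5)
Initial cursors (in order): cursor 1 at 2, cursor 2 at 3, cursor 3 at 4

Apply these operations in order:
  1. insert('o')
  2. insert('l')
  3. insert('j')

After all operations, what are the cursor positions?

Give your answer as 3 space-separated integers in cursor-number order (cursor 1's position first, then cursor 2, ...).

Answer: 5 9 13

Derivation:
After op 1 (insert('o')): buffer="txocoyos" (len 8), cursors c1@3 c2@5 c3@7, authorship ..1.2.3.
After op 2 (insert('l')): buffer="txolcolyols" (len 11), cursors c1@4 c2@7 c3@10, authorship ..11.22.33.
After op 3 (insert('j')): buffer="txoljcoljyoljs" (len 14), cursors c1@5 c2@9 c3@13, authorship ..111.222.333.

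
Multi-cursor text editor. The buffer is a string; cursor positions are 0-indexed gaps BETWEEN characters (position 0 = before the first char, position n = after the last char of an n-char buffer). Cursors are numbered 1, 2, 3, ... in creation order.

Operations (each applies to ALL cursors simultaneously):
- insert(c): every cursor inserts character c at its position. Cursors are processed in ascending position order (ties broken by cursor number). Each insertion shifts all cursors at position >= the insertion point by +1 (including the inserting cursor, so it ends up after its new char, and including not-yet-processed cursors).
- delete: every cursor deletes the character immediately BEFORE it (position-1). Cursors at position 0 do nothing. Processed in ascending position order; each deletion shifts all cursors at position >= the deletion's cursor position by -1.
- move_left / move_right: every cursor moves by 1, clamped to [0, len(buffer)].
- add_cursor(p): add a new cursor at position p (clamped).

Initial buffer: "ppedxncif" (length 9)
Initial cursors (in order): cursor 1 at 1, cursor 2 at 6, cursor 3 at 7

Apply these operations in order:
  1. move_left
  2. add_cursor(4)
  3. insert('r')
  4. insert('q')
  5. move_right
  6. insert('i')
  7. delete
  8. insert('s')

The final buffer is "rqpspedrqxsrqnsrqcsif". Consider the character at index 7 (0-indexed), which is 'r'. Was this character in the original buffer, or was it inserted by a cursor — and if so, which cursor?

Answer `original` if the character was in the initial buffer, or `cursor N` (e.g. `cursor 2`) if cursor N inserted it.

Answer: cursor 4

Derivation:
After op 1 (move_left): buffer="ppedxncif" (len 9), cursors c1@0 c2@5 c3@6, authorship .........
After op 2 (add_cursor(4)): buffer="ppedxncif" (len 9), cursors c1@0 c4@4 c2@5 c3@6, authorship .........
After op 3 (insert('r')): buffer="rppedrxrnrcif" (len 13), cursors c1@1 c4@6 c2@8 c3@10, authorship 1....4.2.3...
After op 4 (insert('q')): buffer="rqppedrqxrqnrqcif" (len 17), cursors c1@2 c4@8 c2@11 c3@14, authorship 11....44.22.33...
After op 5 (move_right): buffer="rqppedrqxrqnrqcif" (len 17), cursors c1@3 c4@9 c2@12 c3@15, authorship 11....44.22.33...
After op 6 (insert('i')): buffer="rqpipedrqxirqnirqciif" (len 21), cursors c1@4 c4@11 c2@15 c3@19, authorship 11.1...44.422.233.3..
After op 7 (delete): buffer="rqppedrqxrqnrqcif" (len 17), cursors c1@3 c4@9 c2@12 c3@15, authorship 11....44.22.33...
After op 8 (insert('s')): buffer="rqpspedrqxsrqnsrqcsif" (len 21), cursors c1@4 c4@11 c2@15 c3@19, authorship 11.1...44.422.233.3..
Authorship (.=original, N=cursor N): 1 1 . 1 . . . 4 4 . 4 2 2 . 2 3 3 . 3 . .
Index 7: author = 4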